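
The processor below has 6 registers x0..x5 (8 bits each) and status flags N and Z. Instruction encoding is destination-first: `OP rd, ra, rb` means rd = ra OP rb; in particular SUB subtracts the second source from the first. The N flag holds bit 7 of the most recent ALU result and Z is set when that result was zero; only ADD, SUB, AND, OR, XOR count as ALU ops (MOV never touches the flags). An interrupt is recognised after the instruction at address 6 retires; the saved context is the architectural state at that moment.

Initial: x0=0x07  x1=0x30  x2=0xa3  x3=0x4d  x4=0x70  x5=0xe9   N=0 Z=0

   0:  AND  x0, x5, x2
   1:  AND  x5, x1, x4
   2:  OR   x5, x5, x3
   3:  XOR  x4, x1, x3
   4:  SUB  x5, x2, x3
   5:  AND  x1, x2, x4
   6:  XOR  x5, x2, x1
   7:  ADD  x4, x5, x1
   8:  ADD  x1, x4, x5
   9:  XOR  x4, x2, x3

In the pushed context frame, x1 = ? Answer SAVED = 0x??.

after  0: x0=0xa1 x1=0x30 x2=0xa3 x3=0x4d x4=0x70 x5=0xe9  N=1 Z=0
after  1: x0=0xa1 x1=0x30 x2=0xa3 x3=0x4d x4=0x70 x5=0x30  N=0 Z=0
after  2: x0=0xa1 x1=0x30 x2=0xa3 x3=0x4d x4=0x70 x5=0x7d  N=0 Z=0
after  3: x0=0xa1 x1=0x30 x2=0xa3 x3=0x4d x4=0x7d x5=0x7d  N=0 Z=0
after  4: x0=0xa1 x1=0x30 x2=0xa3 x3=0x4d x4=0x7d x5=0x56  N=0 Z=0
after  5: x0=0xa1 x1=0x21 x2=0xa3 x3=0x4d x4=0x7d x5=0x56  N=0 Z=0
after  6: x0=0xa1 x1=0x21 x2=0xa3 x3=0x4d x4=0x7d x5=0x82  N=1 Z=0
-- IRQ taken; context saved, return-PC = 7 --

SAVED = 0x21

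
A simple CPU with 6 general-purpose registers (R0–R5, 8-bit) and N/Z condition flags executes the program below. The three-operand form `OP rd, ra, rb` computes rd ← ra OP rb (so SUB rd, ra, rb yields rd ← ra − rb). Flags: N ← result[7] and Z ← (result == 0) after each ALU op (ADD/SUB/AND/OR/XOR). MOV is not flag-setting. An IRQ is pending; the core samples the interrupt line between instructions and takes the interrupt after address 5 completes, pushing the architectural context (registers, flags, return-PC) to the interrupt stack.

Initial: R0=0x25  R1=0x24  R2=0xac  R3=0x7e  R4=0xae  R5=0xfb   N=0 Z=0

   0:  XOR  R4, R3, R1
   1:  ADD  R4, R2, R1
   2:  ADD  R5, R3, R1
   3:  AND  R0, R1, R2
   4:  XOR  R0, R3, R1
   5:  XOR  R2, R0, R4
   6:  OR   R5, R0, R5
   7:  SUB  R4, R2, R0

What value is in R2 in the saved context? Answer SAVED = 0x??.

SAVED = 0x8a

after  0: R0=0x25 R1=0x24 R2=0xac R3=0x7e R4=0x5a R5=0xfb  N=0 Z=0
after  1: R0=0x25 R1=0x24 R2=0xac R3=0x7e R4=0xd0 R5=0xfb  N=1 Z=0
after  2: R0=0x25 R1=0x24 R2=0xac R3=0x7e R4=0xd0 R5=0xa2  N=1 Z=0
after  3: R0=0x24 R1=0x24 R2=0xac R3=0x7e R4=0xd0 R5=0xa2  N=0 Z=0
after  4: R0=0x5a R1=0x24 R2=0xac R3=0x7e R4=0xd0 R5=0xa2  N=0 Z=0
after  5: R0=0x5a R1=0x24 R2=0x8a R3=0x7e R4=0xd0 R5=0xa2  N=1 Z=0
-- IRQ taken; context saved, return-PC = 6 --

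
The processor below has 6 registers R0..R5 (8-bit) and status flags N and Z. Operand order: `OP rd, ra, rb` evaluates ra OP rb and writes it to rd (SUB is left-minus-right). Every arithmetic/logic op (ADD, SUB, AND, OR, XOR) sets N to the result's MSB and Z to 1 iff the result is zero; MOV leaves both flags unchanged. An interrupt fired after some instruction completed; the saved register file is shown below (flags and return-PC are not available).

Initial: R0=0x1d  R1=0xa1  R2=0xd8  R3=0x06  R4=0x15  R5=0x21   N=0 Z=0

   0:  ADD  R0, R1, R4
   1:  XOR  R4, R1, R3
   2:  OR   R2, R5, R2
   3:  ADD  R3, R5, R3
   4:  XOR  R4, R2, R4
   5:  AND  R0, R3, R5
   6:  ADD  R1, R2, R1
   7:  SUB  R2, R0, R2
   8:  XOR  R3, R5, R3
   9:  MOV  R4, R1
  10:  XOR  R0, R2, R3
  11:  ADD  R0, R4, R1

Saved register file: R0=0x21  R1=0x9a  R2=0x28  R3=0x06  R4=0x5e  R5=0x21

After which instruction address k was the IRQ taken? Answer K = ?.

after  0: R0=0xb6 R1=0xa1 R2=0xd8 R3=0x06 R4=0x15 R5=0x21  N=1 Z=0
after  1: R0=0xb6 R1=0xa1 R2=0xd8 R3=0x06 R4=0xa7 R5=0x21  N=1 Z=0
after  2: R0=0xb6 R1=0xa1 R2=0xf9 R3=0x06 R4=0xa7 R5=0x21  N=1 Z=0
after  3: R0=0xb6 R1=0xa1 R2=0xf9 R3=0x27 R4=0xa7 R5=0x21  N=0 Z=0
after  4: R0=0xb6 R1=0xa1 R2=0xf9 R3=0x27 R4=0x5e R5=0x21  N=0 Z=0
after  5: R0=0x21 R1=0xa1 R2=0xf9 R3=0x27 R4=0x5e R5=0x21  N=0 Z=0
after  6: R0=0x21 R1=0x9a R2=0xf9 R3=0x27 R4=0x5e R5=0x21  N=1 Z=0
after  7: R0=0x21 R1=0x9a R2=0x28 R3=0x27 R4=0x5e R5=0x21  N=0 Z=0
after  8: R0=0x21 R1=0x9a R2=0x28 R3=0x06 R4=0x5e R5=0x21  N=0 Z=0
-- IRQ taken; context saved, return-PC = 9 --

K = 8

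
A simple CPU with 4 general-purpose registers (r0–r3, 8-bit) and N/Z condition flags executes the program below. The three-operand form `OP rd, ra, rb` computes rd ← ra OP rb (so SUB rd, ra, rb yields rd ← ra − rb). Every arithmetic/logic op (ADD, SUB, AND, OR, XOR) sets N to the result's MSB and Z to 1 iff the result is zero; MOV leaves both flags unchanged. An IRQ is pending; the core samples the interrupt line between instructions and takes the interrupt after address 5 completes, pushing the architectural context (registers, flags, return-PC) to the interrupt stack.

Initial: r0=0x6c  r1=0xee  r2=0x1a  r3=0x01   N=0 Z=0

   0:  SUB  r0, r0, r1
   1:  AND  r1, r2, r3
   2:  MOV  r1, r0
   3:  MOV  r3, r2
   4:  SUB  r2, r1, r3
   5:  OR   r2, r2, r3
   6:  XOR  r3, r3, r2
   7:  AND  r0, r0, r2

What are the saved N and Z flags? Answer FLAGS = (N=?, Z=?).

after  0: r0=0x7e r1=0xee r2=0x1a r3=0x01  N=0 Z=0
after  1: r0=0x7e r1=0x00 r2=0x1a r3=0x01  N=0 Z=1
after  2: r0=0x7e r1=0x7e r2=0x1a r3=0x01  N=0 Z=1
after  3: r0=0x7e r1=0x7e r2=0x1a r3=0x1a  N=0 Z=1
after  4: r0=0x7e r1=0x7e r2=0x64 r3=0x1a  N=0 Z=0
after  5: r0=0x7e r1=0x7e r2=0x7e r3=0x1a  N=0 Z=0
-- IRQ taken; context saved, return-PC = 6 --

FLAGS = (N=0, Z=0)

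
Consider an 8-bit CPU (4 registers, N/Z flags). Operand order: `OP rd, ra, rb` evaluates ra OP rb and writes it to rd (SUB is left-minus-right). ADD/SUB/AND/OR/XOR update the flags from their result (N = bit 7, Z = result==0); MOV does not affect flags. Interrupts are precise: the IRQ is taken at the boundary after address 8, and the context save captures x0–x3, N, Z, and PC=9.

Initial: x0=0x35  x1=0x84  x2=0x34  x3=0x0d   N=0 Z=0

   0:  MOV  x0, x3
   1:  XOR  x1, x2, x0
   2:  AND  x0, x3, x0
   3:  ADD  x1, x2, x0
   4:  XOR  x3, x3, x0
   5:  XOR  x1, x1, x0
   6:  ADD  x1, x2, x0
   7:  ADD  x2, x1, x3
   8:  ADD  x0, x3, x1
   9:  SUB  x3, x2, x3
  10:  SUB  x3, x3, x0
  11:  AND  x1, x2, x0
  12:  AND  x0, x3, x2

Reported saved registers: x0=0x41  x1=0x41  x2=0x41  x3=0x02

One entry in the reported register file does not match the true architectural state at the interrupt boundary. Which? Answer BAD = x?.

BAD = x3

after  0: x0=0x0d x1=0x84 x2=0x34 x3=0x0d  N=0 Z=0
after  1: x0=0x0d x1=0x39 x2=0x34 x3=0x0d  N=0 Z=0
after  2: x0=0x0d x1=0x39 x2=0x34 x3=0x0d  N=0 Z=0
after  3: x0=0x0d x1=0x41 x2=0x34 x3=0x0d  N=0 Z=0
after  4: x0=0x0d x1=0x41 x2=0x34 x3=0x00  N=0 Z=1
after  5: x0=0x0d x1=0x4c x2=0x34 x3=0x00  N=0 Z=0
after  6: x0=0x0d x1=0x41 x2=0x34 x3=0x00  N=0 Z=0
after  7: x0=0x0d x1=0x41 x2=0x41 x3=0x00  N=0 Z=0
after  8: x0=0x41 x1=0x41 x2=0x41 x3=0x00  N=0 Z=0
-- IRQ taken; context saved, return-PC = 9 --
mismatch: x3: reported 0x02 vs actual 0x00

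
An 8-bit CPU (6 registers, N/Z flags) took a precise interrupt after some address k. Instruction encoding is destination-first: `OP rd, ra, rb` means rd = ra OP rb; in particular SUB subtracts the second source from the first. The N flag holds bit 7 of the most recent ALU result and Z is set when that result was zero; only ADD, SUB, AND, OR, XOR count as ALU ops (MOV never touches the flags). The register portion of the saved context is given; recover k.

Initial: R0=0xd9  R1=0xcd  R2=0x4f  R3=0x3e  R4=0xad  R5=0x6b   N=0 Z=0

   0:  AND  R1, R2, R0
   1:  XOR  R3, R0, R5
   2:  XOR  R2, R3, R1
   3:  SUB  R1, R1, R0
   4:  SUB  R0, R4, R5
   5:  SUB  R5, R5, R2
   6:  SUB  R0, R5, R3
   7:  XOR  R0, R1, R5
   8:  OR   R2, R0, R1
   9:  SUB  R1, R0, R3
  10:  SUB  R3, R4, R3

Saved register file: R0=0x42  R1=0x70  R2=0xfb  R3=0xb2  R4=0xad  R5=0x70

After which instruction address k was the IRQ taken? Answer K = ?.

after  0: R0=0xd9 R1=0x49 R2=0x4f R3=0x3e R4=0xad R5=0x6b  N=0 Z=0
after  1: R0=0xd9 R1=0x49 R2=0x4f R3=0xb2 R4=0xad R5=0x6b  N=1 Z=0
after  2: R0=0xd9 R1=0x49 R2=0xfb R3=0xb2 R4=0xad R5=0x6b  N=1 Z=0
after  3: R0=0xd9 R1=0x70 R2=0xfb R3=0xb2 R4=0xad R5=0x6b  N=0 Z=0
after  4: R0=0x42 R1=0x70 R2=0xfb R3=0xb2 R4=0xad R5=0x6b  N=0 Z=0
after  5: R0=0x42 R1=0x70 R2=0xfb R3=0xb2 R4=0xad R5=0x70  N=0 Z=0
-- IRQ taken; context saved, return-PC = 6 --

K = 5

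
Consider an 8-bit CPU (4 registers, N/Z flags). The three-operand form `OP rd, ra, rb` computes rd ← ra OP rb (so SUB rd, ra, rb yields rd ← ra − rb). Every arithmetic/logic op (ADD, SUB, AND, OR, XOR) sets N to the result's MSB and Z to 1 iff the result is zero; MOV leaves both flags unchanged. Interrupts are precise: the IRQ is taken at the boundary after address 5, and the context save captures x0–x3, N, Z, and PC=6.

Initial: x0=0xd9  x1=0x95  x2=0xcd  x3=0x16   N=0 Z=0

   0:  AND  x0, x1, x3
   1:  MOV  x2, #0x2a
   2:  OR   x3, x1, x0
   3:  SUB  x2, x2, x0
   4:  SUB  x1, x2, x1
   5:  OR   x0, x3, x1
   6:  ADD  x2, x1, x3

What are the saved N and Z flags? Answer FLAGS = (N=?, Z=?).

FLAGS = (N=1, Z=0)

after  0: x0=0x14 x1=0x95 x2=0xcd x3=0x16  N=0 Z=0
after  1: x0=0x14 x1=0x95 x2=0x2a x3=0x16  N=0 Z=0
after  2: x0=0x14 x1=0x95 x2=0x2a x3=0x95  N=1 Z=0
after  3: x0=0x14 x1=0x95 x2=0x16 x3=0x95  N=0 Z=0
after  4: x0=0x14 x1=0x81 x2=0x16 x3=0x95  N=1 Z=0
after  5: x0=0x95 x1=0x81 x2=0x16 x3=0x95  N=1 Z=0
-- IRQ taken; context saved, return-PC = 6 --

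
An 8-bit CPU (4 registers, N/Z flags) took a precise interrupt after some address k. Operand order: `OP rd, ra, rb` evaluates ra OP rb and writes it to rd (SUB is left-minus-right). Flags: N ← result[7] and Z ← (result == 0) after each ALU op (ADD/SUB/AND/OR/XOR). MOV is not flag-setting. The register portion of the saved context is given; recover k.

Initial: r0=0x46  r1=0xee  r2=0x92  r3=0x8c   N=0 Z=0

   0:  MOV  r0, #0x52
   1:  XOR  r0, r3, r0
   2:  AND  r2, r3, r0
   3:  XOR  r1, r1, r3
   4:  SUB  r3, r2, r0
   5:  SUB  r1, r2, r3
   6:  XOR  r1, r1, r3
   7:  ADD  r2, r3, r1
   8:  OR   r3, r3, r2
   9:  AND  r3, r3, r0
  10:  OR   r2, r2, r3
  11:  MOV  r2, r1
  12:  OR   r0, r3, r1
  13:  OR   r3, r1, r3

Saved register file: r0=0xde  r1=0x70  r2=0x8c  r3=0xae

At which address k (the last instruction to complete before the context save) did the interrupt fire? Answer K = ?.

K = 6

after  0: r0=0x52 r1=0xee r2=0x92 r3=0x8c  N=0 Z=0
after  1: r0=0xde r1=0xee r2=0x92 r3=0x8c  N=1 Z=0
after  2: r0=0xde r1=0xee r2=0x8c r3=0x8c  N=1 Z=0
after  3: r0=0xde r1=0x62 r2=0x8c r3=0x8c  N=0 Z=0
after  4: r0=0xde r1=0x62 r2=0x8c r3=0xae  N=1 Z=0
after  5: r0=0xde r1=0xde r2=0x8c r3=0xae  N=1 Z=0
after  6: r0=0xde r1=0x70 r2=0x8c r3=0xae  N=0 Z=0
-- IRQ taken; context saved, return-PC = 7 --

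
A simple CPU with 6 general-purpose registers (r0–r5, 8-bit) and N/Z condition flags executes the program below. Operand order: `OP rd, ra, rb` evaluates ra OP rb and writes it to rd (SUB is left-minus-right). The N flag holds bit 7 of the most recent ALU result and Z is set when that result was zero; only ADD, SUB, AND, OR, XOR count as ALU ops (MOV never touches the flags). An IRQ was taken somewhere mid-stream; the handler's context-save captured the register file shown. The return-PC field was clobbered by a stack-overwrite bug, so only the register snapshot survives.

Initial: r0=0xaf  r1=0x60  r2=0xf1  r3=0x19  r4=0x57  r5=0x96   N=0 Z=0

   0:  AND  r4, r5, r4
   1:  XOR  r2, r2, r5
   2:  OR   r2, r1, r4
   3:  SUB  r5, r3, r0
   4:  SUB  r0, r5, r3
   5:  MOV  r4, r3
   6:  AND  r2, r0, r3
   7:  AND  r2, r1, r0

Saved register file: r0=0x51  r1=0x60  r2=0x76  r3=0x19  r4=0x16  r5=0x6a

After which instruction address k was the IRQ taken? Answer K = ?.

after  0: r0=0xaf r1=0x60 r2=0xf1 r3=0x19 r4=0x16 r5=0x96  N=0 Z=0
after  1: r0=0xaf r1=0x60 r2=0x67 r3=0x19 r4=0x16 r5=0x96  N=0 Z=0
after  2: r0=0xaf r1=0x60 r2=0x76 r3=0x19 r4=0x16 r5=0x96  N=0 Z=0
after  3: r0=0xaf r1=0x60 r2=0x76 r3=0x19 r4=0x16 r5=0x6a  N=0 Z=0
after  4: r0=0x51 r1=0x60 r2=0x76 r3=0x19 r4=0x16 r5=0x6a  N=0 Z=0
-- IRQ taken; context saved, return-PC = 5 --

K = 4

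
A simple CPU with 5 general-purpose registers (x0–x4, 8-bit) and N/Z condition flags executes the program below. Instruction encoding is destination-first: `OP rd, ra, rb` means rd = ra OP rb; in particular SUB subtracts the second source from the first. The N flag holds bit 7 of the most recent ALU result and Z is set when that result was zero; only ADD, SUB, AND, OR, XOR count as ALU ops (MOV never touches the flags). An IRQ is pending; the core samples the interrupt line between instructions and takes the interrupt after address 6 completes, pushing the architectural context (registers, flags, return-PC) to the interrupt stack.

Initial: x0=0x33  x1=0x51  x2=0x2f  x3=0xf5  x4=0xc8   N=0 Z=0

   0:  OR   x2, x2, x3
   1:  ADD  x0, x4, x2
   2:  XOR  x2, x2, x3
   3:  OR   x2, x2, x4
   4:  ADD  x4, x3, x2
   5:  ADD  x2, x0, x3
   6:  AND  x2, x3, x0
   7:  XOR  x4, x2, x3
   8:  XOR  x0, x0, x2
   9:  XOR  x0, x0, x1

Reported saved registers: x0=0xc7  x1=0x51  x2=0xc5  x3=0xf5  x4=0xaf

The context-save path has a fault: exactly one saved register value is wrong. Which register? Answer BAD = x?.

BAD = x4

after  0: x0=0x33 x1=0x51 x2=0xff x3=0xf5 x4=0xc8  N=1 Z=0
after  1: x0=0xc7 x1=0x51 x2=0xff x3=0xf5 x4=0xc8  N=1 Z=0
after  2: x0=0xc7 x1=0x51 x2=0x0a x3=0xf5 x4=0xc8  N=0 Z=0
after  3: x0=0xc7 x1=0x51 x2=0xca x3=0xf5 x4=0xc8  N=1 Z=0
after  4: x0=0xc7 x1=0x51 x2=0xca x3=0xf5 x4=0xbf  N=1 Z=0
after  5: x0=0xc7 x1=0x51 x2=0xbc x3=0xf5 x4=0xbf  N=1 Z=0
after  6: x0=0xc7 x1=0x51 x2=0xc5 x3=0xf5 x4=0xbf  N=1 Z=0
-- IRQ taken; context saved, return-PC = 7 --
mismatch: x4: reported 0xaf vs actual 0xbf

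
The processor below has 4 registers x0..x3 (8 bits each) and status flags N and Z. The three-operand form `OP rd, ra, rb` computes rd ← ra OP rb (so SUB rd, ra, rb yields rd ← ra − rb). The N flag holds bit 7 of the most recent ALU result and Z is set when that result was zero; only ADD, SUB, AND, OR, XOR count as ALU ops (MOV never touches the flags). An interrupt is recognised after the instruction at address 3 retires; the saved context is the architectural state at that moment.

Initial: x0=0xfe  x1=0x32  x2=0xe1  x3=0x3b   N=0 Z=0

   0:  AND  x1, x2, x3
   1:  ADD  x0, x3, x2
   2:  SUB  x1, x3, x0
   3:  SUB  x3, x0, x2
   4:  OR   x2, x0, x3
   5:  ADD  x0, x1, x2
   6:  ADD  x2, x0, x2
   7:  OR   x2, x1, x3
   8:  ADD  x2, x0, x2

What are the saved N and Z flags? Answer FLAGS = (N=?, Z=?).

after  0: x0=0xfe x1=0x21 x2=0xe1 x3=0x3b  N=0 Z=0
after  1: x0=0x1c x1=0x21 x2=0xe1 x3=0x3b  N=0 Z=0
after  2: x0=0x1c x1=0x1f x2=0xe1 x3=0x3b  N=0 Z=0
after  3: x0=0x1c x1=0x1f x2=0xe1 x3=0x3b  N=0 Z=0
-- IRQ taken; context saved, return-PC = 4 --

FLAGS = (N=0, Z=0)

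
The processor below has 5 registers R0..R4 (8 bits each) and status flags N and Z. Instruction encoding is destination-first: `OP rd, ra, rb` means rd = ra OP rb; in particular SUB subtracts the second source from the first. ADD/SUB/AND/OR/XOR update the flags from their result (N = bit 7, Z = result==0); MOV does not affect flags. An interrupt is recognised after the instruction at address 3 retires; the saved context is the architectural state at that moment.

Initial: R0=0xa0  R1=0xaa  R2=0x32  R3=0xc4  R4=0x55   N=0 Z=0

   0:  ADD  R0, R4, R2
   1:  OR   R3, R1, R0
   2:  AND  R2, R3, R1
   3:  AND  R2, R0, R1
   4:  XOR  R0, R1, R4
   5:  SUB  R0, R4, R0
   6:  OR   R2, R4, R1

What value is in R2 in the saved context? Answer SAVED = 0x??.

after  0: R0=0x87 R1=0xaa R2=0x32 R3=0xc4 R4=0x55  N=1 Z=0
after  1: R0=0x87 R1=0xaa R2=0x32 R3=0xaf R4=0x55  N=1 Z=0
after  2: R0=0x87 R1=0xaa R2=0xaa R3=0xaf R4=0x55  N=1 Z=0
after  3: R0=0x87 R1=0xaa R2=0x82 R3=0xaf R4=0x55  N=1 Z=0
-- IRQ taken; context saved, return-PC = 4 --

SAVED = 0x82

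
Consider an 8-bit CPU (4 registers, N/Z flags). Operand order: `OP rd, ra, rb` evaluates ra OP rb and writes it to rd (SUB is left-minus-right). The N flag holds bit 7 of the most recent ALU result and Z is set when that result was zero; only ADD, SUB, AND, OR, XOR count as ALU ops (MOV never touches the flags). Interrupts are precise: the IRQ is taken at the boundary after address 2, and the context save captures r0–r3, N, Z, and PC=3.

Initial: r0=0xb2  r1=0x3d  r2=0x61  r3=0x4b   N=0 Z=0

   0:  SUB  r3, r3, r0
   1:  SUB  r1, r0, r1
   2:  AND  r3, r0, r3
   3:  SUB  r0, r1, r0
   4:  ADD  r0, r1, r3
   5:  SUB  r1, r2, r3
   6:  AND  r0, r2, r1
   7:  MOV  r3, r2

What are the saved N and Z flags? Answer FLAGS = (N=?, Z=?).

after  0: r0=0xb2 r1=0x3d r2=0x61 r3=0x99  N=1 Z=0
after  1: r0=0xb2 r1=0x75 r2=0x61 r3=0x99  N=0 Z=0
after  2: r0=0xb2 r1=0x75 r2=0x61 r3=0x90  N=1 Z=0
-- IRQ taken; context saved, return-PC = 3 --

FLAGS = (N=1, Z=0)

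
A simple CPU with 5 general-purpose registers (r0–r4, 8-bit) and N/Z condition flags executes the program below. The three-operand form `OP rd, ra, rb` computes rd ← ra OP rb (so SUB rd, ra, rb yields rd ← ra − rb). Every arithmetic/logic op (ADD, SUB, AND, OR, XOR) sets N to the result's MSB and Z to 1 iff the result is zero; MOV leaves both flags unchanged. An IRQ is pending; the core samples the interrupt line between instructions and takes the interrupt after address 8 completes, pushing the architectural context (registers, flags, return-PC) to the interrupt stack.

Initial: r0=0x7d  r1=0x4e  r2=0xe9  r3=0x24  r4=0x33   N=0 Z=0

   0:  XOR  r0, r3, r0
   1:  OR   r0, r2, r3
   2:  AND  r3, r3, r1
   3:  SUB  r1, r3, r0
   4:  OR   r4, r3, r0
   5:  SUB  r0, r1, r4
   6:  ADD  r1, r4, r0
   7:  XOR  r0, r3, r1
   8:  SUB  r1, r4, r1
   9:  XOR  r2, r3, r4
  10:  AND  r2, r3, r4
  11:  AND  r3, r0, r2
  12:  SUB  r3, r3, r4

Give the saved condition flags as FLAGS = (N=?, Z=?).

after  0: r0=0x59 r1=0x4e r2=0xe9 r3=0x24 r4=0x33  N=0 Z=0
after  1: r0=0xed r1=0x4e r2=0xe9 r3=0x24 r4=0x33  N=1 Z=0
after  2: r0=0xed r1=0x4e r2=0xe9 r3=0x04 r4=0x33  N=0 Z=0
after  3: r0=0xed r1=0x17 r2=0xe9 r3=0x04 r4=0x33  N=0 Z=0
after  4: r0=0xed r1=0x17 r2=0xe9 r3=0x04 r4=0xed  N=1 Z=0
after  5: r0=0x2a r1=0x17 r2=0xe9 r3=0x04 r4=0xed  N=0 Z=0
after  6: r0=0x2a r1=0x17 r2=0xe9 r3=0x04 r4=0xed  N=0 Z=0
after  7: r0=0x13 r1=0x17 r2=0xe9 r3=0x04 r4=0xed  N=0 Z=0
after  8: r0=0x13 r1=0xd6 r2=0xe9 r3=0x04 r4=0xed  N=1 Z=0
-- IRQ taken; context saved, return-PC = 9 --

FLAGS = (N=1, Z=0)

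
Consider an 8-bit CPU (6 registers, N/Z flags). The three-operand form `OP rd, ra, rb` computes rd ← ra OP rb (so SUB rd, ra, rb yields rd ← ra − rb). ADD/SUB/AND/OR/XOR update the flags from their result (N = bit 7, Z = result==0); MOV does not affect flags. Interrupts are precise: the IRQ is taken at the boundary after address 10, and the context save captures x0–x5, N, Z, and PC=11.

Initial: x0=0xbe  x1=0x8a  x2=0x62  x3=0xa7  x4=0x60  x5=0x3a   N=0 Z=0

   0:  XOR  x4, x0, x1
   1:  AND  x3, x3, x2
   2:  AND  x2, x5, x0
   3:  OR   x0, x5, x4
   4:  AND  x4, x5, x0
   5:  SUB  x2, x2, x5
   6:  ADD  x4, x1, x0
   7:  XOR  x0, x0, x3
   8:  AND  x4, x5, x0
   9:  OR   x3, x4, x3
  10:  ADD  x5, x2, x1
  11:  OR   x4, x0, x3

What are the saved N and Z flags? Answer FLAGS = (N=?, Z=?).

after  0: x0=0xbe x1=0x8a x2=0x62 x3=0xa7 x4=0x34 x5=0x3a  N=0 Z=0
after  1: x0=0xbe x1=0x8a x2=0x62 x3=0x22 x4=0x34 x5=0x3a  N=0 Z=0
after  2: x0=0xbe x1=0x8a x2=0x3a x3=0x22 x4=0x34 x5=0x3a  N=0 Z=0
after  3: x0=0x3e x1=0x8a x2=0x3a x3=0x22 x4=0x34 x5=0x3a  N=0 Z=0
after  4: x0=0x3e x1=0x8a x2=0x3a x3=0x22 x4=0x3a x5=0x3a  N=0 Z=0
after  5: x0=0x3e x1=0x8a x2=0x00 x3=0x22 x4=0x3a x5=0x3a  N=0 Z=1
after  6: x0=0x3e x1=0x8a x2=0x00 x3=0x22 x4=0xc8 x5=0x3a  N=1 Z=0
after  7: x0=0x1c x1=0x8a x2=0x00 x3=0x22 x4=0xc8 x5=0x3a  N=0 Z=0
after  8: x0=0x1c x1=0x8a x2=0x00 x3=0x22 x4=0x18 x5=0x3a  N=0 Z=0
after  9: x0=0x1c x1=0x8a x2=0x00 x3=0x3a x4=0x18 x5=0x3a  N=0 Z=0
after 10: x0=0x1c x1=0x8a x2=0x00 x3=0x3a x4=0x18 x5=0x8a  N=1 Z=0
-- IRQ taken; context saved, return-PC = 11 --

FLAGS = (N=1, Z=0)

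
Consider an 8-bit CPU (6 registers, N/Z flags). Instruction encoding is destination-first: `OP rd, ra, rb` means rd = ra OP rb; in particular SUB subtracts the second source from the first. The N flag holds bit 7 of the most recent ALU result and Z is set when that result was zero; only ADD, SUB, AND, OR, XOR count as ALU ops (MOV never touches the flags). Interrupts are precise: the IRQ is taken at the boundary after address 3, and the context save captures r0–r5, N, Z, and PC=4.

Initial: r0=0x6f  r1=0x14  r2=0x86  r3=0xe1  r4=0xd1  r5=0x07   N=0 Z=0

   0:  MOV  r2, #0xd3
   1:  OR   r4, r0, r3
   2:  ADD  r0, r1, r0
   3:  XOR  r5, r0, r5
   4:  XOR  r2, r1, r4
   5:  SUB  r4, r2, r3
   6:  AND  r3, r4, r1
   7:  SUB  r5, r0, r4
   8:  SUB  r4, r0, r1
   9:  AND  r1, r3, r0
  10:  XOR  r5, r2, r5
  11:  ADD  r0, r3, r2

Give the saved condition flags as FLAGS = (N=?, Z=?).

FLAGS = (N=1, Z=0)

after  0: r0=0x6f r1=0x14 r2=0xd3 r3=0xe1 r4=0xd1 r5=0x07  N=0 Z=0
after  1: r0=0x6f r1=0x14 r2=0xd3 r3=0xe1 r4=0xef r5=0x07  N=1 Z=0
after  2: r0=0x83 r1=0x14 r2=0xd3 r3=0xe1 r4=0xef r5=0x07  N=1 Z=0
after  3: r0=0x83 r1=0x14 r2=0xd3 r3=0xe1 r4=0xef r5=0x84  N=1 Z=0
-- IRQ taken; context saved, return-PC = 4 --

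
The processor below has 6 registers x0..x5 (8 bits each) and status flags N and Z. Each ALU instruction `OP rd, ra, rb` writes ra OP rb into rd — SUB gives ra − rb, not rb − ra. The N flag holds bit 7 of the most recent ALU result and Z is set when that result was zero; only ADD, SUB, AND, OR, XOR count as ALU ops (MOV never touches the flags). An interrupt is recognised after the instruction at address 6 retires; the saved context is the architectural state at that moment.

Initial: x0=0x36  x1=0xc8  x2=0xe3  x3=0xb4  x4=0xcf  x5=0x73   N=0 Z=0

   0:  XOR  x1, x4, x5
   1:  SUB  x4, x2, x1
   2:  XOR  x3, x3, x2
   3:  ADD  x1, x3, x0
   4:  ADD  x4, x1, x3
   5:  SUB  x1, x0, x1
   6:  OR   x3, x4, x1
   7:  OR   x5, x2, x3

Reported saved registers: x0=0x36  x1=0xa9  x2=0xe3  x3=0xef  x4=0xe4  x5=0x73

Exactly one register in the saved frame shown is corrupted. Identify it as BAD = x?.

BAD = x3

after  0: x0=0x36 x1=0xbc x2=0xe3 x3=0xb4 x4=0xcf x5=0x73  N=1 Z=0
after  1: x0=0x36 x1=0xbc x2=0xe3 x3=0xb4 x4=0x27 x5=0x73  N=0 Z=0
after  2: x0=0x36 x1=0xbc x2=0xe3 x3=0x57 x4=0x27 x5=0x73  N=0 Z=0
after  3: x0=0x36 x1=0x8d x2=0xe3 x3=0x57 x4=0x27 x5=0x73  N=1 Z=0
after  4: x0=0x36 x1=0x8d x2=0xe3 x3=0x57 x4=0xe4 x5=0x73  N=1 Z=0
after  5: x0=0x36 x1=0xa9 x2=0xe3 x3=0x57 x4=0xe4 x5=0x73  N=1 Z=0
after  6: x0=0x36 x1=0xa9 x2=0xe3 x3=0xed x4=0xe4 x5=0x73  N=1 Z=0
-- IRQ taken; context saved, return-PC = 7 --
mismatch: x3: reported 0xef vs actual 0xed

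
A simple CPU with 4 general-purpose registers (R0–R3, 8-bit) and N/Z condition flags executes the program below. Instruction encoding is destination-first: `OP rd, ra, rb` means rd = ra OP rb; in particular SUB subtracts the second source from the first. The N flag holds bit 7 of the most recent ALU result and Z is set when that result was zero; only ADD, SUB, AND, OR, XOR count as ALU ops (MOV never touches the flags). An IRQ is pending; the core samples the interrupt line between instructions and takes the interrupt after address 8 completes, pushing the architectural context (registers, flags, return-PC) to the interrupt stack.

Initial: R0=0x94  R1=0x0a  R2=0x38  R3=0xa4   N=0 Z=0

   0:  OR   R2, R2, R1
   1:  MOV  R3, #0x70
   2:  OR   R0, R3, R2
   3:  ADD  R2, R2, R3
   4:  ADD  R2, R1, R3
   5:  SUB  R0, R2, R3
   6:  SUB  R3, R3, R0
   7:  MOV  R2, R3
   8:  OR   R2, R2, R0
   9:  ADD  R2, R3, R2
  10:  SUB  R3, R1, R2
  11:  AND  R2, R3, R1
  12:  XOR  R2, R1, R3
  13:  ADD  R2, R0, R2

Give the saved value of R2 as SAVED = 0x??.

SAVED = 0x6e

after  0: R0=0x94 R1=0x0a R2=0x3a R3=0xa4  N=0 Z=0
after  1: R0=0x94 R1=0x0a R2=0x3a R3=0x70  N=0 Z=0
after  2: R0=0x7a R1=0x0a R2=0x3a R3=0x70  N=0 Z=0
after  3: R0=0x7a R1=0x0a R2=0xaa R3=0x70  N=1 Z=0
after  4: R0=0x7a R1=0x0a R2=0x7a R3=0x70  N=0 Z=0
after  5: R0=0x0a R1=0x0a R2=0x7a R3=0x70  N=0 Z=0
after  6: R0=0x0a R1=0x0a R2=0x7a R3=0x66  N=0 Z=0
after  7: R0=0x0a R1=0x0a R2=0x66 R3=0x66  N=0 Z=0
after  8: R0=0x0a R1=0x0a R2=0x6e R3=0x66  N=0 Z=0
-- IRQ taken; context saved, return-PC = 9 --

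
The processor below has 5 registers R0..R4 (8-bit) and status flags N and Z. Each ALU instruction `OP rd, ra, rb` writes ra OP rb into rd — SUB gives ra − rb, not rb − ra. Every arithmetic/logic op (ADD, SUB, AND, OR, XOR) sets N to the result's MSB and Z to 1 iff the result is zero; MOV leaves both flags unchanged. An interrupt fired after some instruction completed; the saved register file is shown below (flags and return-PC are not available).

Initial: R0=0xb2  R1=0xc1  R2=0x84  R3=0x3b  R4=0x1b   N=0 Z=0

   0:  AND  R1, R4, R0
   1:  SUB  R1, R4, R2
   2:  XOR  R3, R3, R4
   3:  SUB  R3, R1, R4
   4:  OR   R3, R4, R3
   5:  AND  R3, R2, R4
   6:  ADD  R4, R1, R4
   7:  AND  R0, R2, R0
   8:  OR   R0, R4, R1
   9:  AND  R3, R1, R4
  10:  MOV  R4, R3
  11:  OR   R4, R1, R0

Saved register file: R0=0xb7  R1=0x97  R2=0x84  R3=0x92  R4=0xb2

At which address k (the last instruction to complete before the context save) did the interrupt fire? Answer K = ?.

after  0: R0=0xb2 R1=0x12 R2=0x84 R3=0x3b R4=0x1b  N=0 Z=0
after  1: R0=0xb2 R1=0x97 R2=0x84 R3=0x3b R4=0x1b  N=1 Z=0
after  2: R0=0xb2 R1=0x97 R2=0x84 R3=0x20 R4=0x1b  N=0 Z=0
after  3: R0=0xb2 R1=0x97 R2=0x84 R3=0x7c R4=0x1b  N=0 Z=0
after  4: R0=0xb2 R1=0x97 R2=0x84 R3=0x7f R4=0x1b  N=0 Z=0
after  5: R0=0xb2 R1=0x97 R2=0x84 R3=0x00 R4=0x1b  N=0 Z=1
after  6: R0=0xb2 R1=0x97 R2=0x84 R3=0x00 R4=0xb2  N=1 Z=0
after  7: R0=0x80 R1=0x97 R2=0x84 R3=0x00 R4=0xb2  N=1 Z=0
after  8: R0=0xb7 R1=0x97 R2=0x84 R3=0x00 R4=0xb2  N=1 Z=0
after  9: R0=0xb7 R1=0x97 R2=0x84 R3=0x92 R4=0xb2  N=1 Z=0
-- IRQ taken; context saved, return-PC = 10 --

K = 9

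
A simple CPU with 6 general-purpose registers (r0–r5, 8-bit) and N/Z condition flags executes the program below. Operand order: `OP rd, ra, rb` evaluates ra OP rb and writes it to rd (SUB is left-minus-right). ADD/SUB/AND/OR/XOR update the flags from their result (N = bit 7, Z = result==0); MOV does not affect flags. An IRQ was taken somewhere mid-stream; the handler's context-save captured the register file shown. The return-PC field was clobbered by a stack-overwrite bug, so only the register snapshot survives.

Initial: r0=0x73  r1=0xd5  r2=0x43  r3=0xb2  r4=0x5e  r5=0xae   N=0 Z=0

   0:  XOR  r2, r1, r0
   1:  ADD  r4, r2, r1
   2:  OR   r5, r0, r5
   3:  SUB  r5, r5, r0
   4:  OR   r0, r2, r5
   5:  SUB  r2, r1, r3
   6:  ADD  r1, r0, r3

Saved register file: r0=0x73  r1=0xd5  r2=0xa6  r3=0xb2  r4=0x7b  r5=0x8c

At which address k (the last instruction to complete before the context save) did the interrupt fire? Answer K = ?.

after  0: r0=0x73 r1=0xd5 r2=0xa6 r3=0xb2 r4=0x5e r5=0xae  N=1 Z=0
after  1: r0=0x73 r1=0xd5 r2=0xa6 r3=0xb2 r4=0x7b r5=0xae  N=0 Z=0
after  2: r0=0x73 r1=0xd5 r2=0xa6 r3=0xb2 r4=0x7b r5=0xff  N=1 Z=0
after  3: r0=0x73 r1=0xd5 r2=0xa6 r3=0xb2 r4=0x7b r5=0x8c  N=1 Z=0
-- IRQ taken; context saved, return-PC = 4 --

K = 3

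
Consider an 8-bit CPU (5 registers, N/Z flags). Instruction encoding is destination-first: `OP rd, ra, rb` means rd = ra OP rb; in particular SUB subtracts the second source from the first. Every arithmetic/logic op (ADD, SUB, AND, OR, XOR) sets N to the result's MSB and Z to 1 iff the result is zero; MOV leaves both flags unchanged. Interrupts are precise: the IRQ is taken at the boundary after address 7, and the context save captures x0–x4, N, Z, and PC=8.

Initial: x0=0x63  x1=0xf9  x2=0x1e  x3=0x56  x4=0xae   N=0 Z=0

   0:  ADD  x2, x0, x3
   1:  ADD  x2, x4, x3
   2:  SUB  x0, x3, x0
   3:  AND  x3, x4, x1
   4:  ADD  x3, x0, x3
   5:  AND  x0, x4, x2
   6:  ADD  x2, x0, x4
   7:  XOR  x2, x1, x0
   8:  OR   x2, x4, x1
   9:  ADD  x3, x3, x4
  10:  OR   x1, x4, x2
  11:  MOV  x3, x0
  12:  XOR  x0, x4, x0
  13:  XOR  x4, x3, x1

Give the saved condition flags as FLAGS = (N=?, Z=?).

FLAGS = (N=1, Z=0)

after  0: x0=0x63 x1=0xf9 x2=0xb9 x3=0x56 x4=0xae  N=1 Z=0
after  1: x0=0x63 x1=0xf9 x2=0x04 x3=0x56 x4=0xae  N=0 Z=0
after  2: x0=0xf3 x1=0xf9 x2=0x04 x3=0x56 x4=0xae  N=1 Z=0
after  3: x0=0xf3 x1=0xf9 x2=0x04 x3=0xa8 x4=0xae  N=1 Z=0
after  4: x0=0xf3 x1=0xf9 x2=0x04 x3=0x9b x4=0xae  N=1 Z=0
after  5: x0=0x04 x1=0xf9 x2=0x04 x3=0x9b x4=0xae  N=0 Z=0
after  6: x0=0x04 x1=0xf9 x2=0xb2 x3=0x9b x4=0xae  N=1 Z=0
after  7: x0=0x04 x1=0xf9 x2=0xfd x3=0x9b x4=0xae  N=1 Z=0
-- IRQ taken; context saved, return-PC = 8 --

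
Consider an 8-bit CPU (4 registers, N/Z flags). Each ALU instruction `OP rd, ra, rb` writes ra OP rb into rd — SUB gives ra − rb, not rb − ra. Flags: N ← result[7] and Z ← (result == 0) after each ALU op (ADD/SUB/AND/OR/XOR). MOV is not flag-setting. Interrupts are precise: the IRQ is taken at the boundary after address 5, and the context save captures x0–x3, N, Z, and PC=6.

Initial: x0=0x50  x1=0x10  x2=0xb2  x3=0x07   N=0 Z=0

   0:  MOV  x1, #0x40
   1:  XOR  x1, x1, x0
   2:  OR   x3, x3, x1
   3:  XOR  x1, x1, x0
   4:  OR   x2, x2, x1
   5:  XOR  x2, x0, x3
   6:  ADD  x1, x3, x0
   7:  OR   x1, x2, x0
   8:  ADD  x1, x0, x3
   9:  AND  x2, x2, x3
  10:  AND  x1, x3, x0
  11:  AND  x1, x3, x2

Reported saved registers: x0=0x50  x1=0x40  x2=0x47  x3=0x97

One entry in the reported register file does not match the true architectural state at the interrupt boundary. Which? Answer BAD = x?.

after  0: x0=0x50 x1=0x40 x2=0xb2 x3=0x07  N=0 Z=0
after  1: x0=0x50 x1=0x10 x2=0xb2 x3=0x07  N=0 Z=0
after  2: x0=0x50 x1=0x10 x2=0xb2 x3=0x17  N=0 Z=0
after  3: x0=0x50 x1=0x40 x2=0xb2 x3=0x17  N=0 Z=0
after  4: x0=0x50 x1=0x40 x2=0xf2 x3=0x17  N=1 Z=0
after  5: x0=0x50 x1=0x40 x2=0x47 x3=0x17  N=0 Z=0
-- IRQ taken; context saved, return-PC = 6 --
mismatch: x3: reported 0x97 vs actual 0x17

BAD = x3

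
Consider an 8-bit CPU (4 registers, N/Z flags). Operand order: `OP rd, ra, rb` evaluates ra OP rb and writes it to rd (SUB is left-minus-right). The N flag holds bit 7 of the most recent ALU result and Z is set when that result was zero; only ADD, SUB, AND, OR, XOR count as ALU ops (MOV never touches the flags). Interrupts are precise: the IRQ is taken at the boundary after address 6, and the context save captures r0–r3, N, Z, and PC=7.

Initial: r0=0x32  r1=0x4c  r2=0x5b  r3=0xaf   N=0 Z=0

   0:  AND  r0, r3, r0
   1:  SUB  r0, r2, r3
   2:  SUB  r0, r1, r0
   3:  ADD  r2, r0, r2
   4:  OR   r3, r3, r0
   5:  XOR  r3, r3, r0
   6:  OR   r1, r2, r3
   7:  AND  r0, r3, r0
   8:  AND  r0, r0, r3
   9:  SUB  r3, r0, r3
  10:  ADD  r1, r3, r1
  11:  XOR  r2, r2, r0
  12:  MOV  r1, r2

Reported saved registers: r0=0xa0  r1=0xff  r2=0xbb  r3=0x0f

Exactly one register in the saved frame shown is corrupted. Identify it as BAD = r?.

after  0: r0=0x22 r1=0x4c r2=0x5b r3=0xaf  N=0 Z=0
after  1: r0=0xac r1=0x4c r2=0x5b r3=0xaf  N=1 Z=0
after  2: r0=0xa0 r1=0x4c r2=0x5b r3=0xaf  N=1 Z=0
after  3: r0=0xa0 r1=0x4c r2=0xfb r3=0xaf  N=1 Z=0
after  4: r0=0xa0 r1=0x4c r2=0xfb r3=0xaf  N=1 Z=0
after  5: r0=0xa0 r1=0x4c r2=0xfb r3=0x0f  N=0 Z=0
after  6: r0=0xa0 r1=0xff r2=0xfb r3=0x0f  N=1 Z=0
-- IRQ taken; context saved, return-PC = 7 --
mismatch: r2: reported 0xbb vs actual 0xfb

BAD = r2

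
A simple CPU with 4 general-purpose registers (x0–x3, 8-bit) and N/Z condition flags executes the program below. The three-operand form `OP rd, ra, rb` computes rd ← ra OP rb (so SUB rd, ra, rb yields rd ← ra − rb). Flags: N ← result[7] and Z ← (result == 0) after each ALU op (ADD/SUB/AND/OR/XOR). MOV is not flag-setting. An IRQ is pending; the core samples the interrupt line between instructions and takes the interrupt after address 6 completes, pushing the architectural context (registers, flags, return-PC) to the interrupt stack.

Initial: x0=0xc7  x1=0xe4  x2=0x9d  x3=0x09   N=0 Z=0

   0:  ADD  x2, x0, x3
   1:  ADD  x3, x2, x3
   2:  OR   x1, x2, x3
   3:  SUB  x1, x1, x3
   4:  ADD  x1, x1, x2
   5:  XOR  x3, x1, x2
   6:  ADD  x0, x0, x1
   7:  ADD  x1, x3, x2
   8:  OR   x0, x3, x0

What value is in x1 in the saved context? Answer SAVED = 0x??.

after  0: x0=0xc7 x1=0xe4 x2=0xd0 x3=0x09  N=1 Z=0
after  1: x0=0xc7 x1=0xe4 x2=0xd0 x3=0xd9  N=1 Z=0
after  2: x0=0xc7 x1=0xd9 x2=0xd0 x3=0xd9  N=1 Z=0
after  3: x0=0xc7 x1=0x00 x2=0xd0 x3=0xd9  N=0 Z=1
after  4: x0=0xc7 x1=0xd0 x2=0xd0 x3=0xd9  N=1 Z=0
after  5: x0=0xc7 x1=0xd0 x2=0xd0 x3=0x00  N=0 Z=1
after  6: x0=0x97 x1=0xd0 x2=0xd0 x3=0x00  N=1 Z=0
-- IRQ taken; context saved, return-PC = 7 --

SAVED = 0xd0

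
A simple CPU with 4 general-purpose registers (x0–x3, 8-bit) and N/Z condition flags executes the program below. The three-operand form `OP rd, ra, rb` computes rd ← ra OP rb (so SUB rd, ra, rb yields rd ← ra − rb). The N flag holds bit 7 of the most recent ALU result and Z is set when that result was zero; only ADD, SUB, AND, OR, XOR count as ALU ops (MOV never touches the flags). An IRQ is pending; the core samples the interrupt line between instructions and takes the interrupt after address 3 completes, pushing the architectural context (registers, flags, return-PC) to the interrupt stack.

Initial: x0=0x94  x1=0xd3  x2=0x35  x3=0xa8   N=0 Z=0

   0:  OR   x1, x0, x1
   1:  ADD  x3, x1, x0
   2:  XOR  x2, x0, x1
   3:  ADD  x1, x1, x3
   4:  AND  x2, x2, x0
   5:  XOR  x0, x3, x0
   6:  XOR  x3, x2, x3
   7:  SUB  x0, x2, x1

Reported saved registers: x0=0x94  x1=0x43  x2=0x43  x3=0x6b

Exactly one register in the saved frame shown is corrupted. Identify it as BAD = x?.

after  0: x0=0x94 x1=0xd7 x2=0x35 x3=0xa8  N=1 Z=0
after  1: x0=0x94 x1=0xd7 x2=0x35 x3=0x6b  N=0 Z=0
after  2: x0=0x94 x1=0xd7 x2=0x43 x3=0x6b  N=0 Z=0
after  3: x0=0x94 x1=0x42 x2=0x43 x3=0x6b  N=0 Z=0
-- IRQ taken; context saved, return-PC = 4 --
mismatch: x1: reported 0x43 vs actual 0x42

BAD = x1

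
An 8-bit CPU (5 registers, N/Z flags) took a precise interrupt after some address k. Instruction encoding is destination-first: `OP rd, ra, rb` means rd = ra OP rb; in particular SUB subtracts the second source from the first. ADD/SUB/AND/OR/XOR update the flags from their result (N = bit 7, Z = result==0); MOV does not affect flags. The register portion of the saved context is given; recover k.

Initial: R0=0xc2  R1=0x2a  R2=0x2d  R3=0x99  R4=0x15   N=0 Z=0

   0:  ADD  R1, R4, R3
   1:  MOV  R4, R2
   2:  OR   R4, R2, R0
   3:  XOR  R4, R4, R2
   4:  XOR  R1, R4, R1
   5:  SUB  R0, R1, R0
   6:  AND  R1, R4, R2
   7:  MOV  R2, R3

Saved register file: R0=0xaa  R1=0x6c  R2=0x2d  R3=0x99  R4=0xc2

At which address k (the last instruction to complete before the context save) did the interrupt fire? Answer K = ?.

after  0: R0=0xc2 R1=0xae R2=0x2d R3=0x99 R4=0x15  N=1 Z=0
after  1: R0=0xc2 R1=0xae R2=0x2d R3=0x99 R4=0x2d  N=1 Z=0
after  2: R0=0xc2 R1=0xae R2=0x2d R3=0x99 R4=0xef  N=1 Z=0
after  3: R0=0xc2 R1=0xae R2=0x2d R3=0x99 R4=0xc2  N=1 Z=0
after  4: R0=0xc2 R1=0x6c R2=0x2d R3=0x99 R4=0xc2  N=0 Z=0
after  5: R0=0xaa R1=0x6c R2=0x2d R3=0x99 R4=0xc2  N=1 Z=0
-- IRQ taken; context saved, return-PC = 6 --

K = 5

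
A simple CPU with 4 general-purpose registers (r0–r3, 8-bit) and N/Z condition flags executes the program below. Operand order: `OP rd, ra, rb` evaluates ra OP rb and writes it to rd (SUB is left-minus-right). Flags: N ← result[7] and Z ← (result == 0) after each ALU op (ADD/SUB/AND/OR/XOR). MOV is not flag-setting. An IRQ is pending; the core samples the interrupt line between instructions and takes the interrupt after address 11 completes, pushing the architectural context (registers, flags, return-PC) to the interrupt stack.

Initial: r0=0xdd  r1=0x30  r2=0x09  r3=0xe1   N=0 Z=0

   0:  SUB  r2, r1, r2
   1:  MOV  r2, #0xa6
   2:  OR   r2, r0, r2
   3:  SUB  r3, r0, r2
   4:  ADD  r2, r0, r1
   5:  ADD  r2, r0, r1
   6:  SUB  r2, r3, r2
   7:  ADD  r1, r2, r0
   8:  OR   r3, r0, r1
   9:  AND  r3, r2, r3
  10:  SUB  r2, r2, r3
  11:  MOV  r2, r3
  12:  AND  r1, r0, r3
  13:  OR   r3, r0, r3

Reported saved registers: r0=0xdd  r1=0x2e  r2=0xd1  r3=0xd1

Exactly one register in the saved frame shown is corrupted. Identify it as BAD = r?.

BAD = r1

after  0: r0=0xdd r1=0x30 r2=0x27 r3=0xe1  N=0 Z=0
after  1: r0=0xdd r1=0x30 r2=0xa6 r3=0xe1  N=0 Z=0
after  2: r0=0xdd r1=0x30 r2=0xff r3=0xe1  N=1 Z=0
after  3: r0=0xdd r1=0x30 r2=0xff r3=0xde  N=1 Z=0
after  4: r0=0xdd r1=0x30 r2=0x0d r3=0xde  N=0 Z=0
after  5: r0=0xdd r1=0x30 r2=0x0d r3=0xde  N=0 Z=0
after  6: r0=0xdd r1=0x30 r2=0xd1 r3=0xde  N=1 Z=0
after  7: r0=0xdd r1=0xae r2=0xd1 r3=0xde  N=1 Z=0
after  8: r0=0xdd r1=0xae r2=0xd1 r3=0xff  N=1 Z=0
after  9: r0=0xdd r1=0xae r2=0xd1 r3=0xd1  N=1 Z=0
after 10: r0=0xdd r1=0xae r2=0x00 r3=0xd1  N=0 Z=1
after 11: r0=0xdd r1=0xae r2=0xd1 r3=0xd1  N=0 Z=1
-- IRQ taken; context saved, return-PC = 12 --
mismatch: r1: reported 0x2e vs actual 0xae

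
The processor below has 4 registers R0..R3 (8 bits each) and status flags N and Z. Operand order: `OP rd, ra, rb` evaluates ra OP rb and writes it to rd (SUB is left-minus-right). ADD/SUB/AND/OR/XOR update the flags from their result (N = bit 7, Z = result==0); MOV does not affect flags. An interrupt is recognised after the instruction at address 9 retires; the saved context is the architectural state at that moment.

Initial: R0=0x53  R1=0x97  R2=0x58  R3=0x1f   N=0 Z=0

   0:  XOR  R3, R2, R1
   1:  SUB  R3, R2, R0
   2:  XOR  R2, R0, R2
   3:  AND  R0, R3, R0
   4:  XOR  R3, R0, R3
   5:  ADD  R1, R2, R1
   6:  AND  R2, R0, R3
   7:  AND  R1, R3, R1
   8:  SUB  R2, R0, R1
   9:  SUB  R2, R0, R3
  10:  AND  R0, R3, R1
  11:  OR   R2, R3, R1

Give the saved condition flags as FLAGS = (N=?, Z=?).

FLAGS = (N=1, Z=0)

after  0: R0=0x53 R1=0x97 R2=0x58 R3=0xcf  N=1 Z=0
after  1: R0=0x53 R1=0x97 R2=0x58 R3=0x05  N=0 Z=0
after  2: R0=0x53 R1=0x97 R2=0x0b R3=0x05  N=0 Z=0
after  3: R0=0x01 R1=0x97 R2=0x0b R3=0x05  N=0 Z=0
after  4: R0=0x01 R1=0x97 R2=0x0b R3=0x04  N=0 Z=0
after  5: R0=0x01 R1=0xa2 R2=0x0b R3=0x04  N=1 Z=0
after  6: R0=0x01 R1=0xa2 R2=0x00 R3=0x04  N=0 Z=1
after  7: R0=0x01 R1=0x00 R2=0x00 R3=0x04  N=0 Z=1
after  8: R0=0x01 R1=0x00 R2=0x01 R3=0x04  N=0 Z=0
after  9: R0=0x01 R1=0x00 R2=0xfd R3=0x04  N=1 Z=0
-- IRQ taken; context saved, return-PC = 10 --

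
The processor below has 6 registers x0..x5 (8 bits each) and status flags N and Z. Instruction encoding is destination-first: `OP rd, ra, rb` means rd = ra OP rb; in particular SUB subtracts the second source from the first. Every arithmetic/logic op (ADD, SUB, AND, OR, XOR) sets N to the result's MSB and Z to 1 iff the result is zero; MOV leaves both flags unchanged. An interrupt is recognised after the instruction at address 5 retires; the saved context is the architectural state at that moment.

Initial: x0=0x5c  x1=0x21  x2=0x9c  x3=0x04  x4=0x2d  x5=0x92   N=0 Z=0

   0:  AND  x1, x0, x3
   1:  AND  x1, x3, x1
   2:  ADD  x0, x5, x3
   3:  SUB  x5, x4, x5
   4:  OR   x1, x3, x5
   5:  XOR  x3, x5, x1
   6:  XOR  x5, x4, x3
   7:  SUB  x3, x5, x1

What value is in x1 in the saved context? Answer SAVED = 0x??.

SAVED = 0x9f

after  0: x0=0x5c x1=0x04 x2=0x9c x3=0x04 x4=0x2d x5=0x92  N=0 Z=0
after  1: x0=0x5c x1=0x04 x2=0x9c x3=0x04 x4=0x2d x5=0x92  N=0 Z=0
after  2: x0=0x96 x1=0x04 x2=0x9c x3=0x04 x4=0x2d x5=0x92  N=1 Z=0
after  3: x0=0x96 x1=0x04 x2=0x9c x3=0x04 x4=0x2d x5=0x9b  N=1 Z=0
after  4: x0=0x96 x1=0x9f x2=0x9c x3=0x04 x4=0x2d x5=0x9b  N=1 Z=0
after  5: x0=0x96 x1=0x9f x2=0x9c x3=0x04 x4=0x2d x5=0x9b  N=0 Z=0
-- IRQ taken; context saved, return-PC = 6 --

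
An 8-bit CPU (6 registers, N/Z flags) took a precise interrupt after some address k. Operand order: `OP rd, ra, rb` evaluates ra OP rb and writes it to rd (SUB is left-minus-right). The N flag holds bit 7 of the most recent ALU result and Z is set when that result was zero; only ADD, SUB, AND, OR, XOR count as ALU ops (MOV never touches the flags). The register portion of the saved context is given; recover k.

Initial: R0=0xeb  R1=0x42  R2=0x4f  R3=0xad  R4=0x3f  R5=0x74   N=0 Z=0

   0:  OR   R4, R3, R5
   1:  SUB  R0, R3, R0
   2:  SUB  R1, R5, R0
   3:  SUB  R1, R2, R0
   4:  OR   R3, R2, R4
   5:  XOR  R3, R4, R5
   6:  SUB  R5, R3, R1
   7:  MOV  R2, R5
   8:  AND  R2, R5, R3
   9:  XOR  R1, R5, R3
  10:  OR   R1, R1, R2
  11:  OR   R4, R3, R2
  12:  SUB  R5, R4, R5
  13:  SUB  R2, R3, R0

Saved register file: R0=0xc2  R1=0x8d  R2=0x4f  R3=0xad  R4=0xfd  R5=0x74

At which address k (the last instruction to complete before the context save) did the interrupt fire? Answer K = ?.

after  0: R0=0xeb R1=0x42 R2=0x4f R3=0xad R4=0xfd R5=0x74  N=1 Z=0
after  1: R0=0xc2 R1=0x42 R2=0x4f R3=0xad R4=0xfd R5=0x74  N=1 Z=0
after  2: R0=0xc2 R1=0xb2 R2=0x4f R3=0xad R4=0xfd R5=0x74  N=1 Z=0
after  3: R0=0xc2 R1=0x8d R2=0x4f R3=0xad R4=0xfd R5=0x74  N=1 Z=0
-- IRQ taken; context saved, return-PC = 4 --

K = 3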